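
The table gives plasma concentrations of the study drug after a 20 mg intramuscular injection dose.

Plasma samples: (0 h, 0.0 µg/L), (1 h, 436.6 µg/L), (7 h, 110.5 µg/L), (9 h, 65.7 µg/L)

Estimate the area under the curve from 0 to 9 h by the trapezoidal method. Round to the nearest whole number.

AUC = 2036 µg/L·h

Trapezoidal AUC_0→9:
  [0→1]: (0.0+436.6)/2 × 1 = 218.3
  [1→7]: (436.6+110.5)/2 × 6 = 1641.3
  [7→9]: (110.5+65.7)/2 × 2 = 176.2
  Sum = 2035.8 µg/L·h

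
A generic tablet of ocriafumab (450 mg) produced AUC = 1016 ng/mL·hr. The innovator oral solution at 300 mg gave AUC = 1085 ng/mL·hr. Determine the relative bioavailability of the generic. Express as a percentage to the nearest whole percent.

F_rel = 62%

F_rel = (AUC_test/D_test) / (AUC_ref/D_ref)
      = (1016/450) / (1085/300)
      = 2.25778 / 3.61667 = 0.6243 = 62.43%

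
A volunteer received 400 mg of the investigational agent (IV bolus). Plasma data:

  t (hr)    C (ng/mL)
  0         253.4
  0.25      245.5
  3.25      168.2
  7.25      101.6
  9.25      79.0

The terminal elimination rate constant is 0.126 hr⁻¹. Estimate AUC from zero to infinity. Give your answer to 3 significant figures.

AUC = 2030 ng/mL·hr

Trapezoidal AUC_0→9.25:
  [0→0.25]: (253.4+245.5)/2 × 0.25 = 62.3625
  [0.25→3.25]: (245.5+168.2)/2 × 3 = 620.55
  [3.25→7.25]: (168.2+101.6)/2 × 4 = 539.6
  [7.25→9.25]: (101.6+79.0)/2 × 2 = 180.6
  Sum = 1403.1125 ng/mL·hr
Extrapolated tail: C_last / k_e = 79.0 / 0.126 = 626.984
AUC_0→∞ = 1403.1125 + 626.984 = 2030.0965 ng/mL·hr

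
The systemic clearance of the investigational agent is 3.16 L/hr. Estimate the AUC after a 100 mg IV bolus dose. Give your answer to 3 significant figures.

AUC_0→∞ = Dose_iv / CL
        = 100 / 3.16 = 31.6456 mg/L·hr

AUC = 31.6 mg/L·hr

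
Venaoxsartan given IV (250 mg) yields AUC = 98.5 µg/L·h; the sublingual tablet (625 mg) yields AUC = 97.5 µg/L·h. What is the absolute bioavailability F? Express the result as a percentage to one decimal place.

F = 39.6%

F = (AUC_ev / D_ev) / (AUC_iv / D_iv)
  = (97.5/625) / (98.5/250)
  = 0.156 / 0.394 = 0.3959
  = 39.59%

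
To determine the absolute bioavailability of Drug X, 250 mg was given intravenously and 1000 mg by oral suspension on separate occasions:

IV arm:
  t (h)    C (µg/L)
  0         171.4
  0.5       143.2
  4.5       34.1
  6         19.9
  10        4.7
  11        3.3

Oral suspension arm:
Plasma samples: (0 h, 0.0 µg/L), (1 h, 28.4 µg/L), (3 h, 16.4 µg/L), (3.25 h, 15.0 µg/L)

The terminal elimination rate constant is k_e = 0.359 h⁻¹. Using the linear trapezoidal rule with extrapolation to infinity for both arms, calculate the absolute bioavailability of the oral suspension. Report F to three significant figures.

Trapezoidal AUC_0→11 (IV):
  [0→0.5]: (171.4+143.2)/2 × 0.5 = 78.65
  [0.5→4.5]: (143.2+34.1)/2 × 4 = 354.6
  [4.5→6]: (34.1+19.9)/2 × 1.5 = 40.5
  [6→10]: (19.9+4.7)/2 × 4 = 49.2
  [10→11]: (4.7+3.3)/2 × 1 = 4.0
  Sum = 526.95 µg/L·h
IV tail: 3.3/0.359 = 9.192; AUC_iv,0→∞ = 526.95 + 9.192 = 536.142 µg/L·h
Trapezoidal AUC_0→3.25 (oral suspension):
  [0→1]: (0.0+28.4)/2 × 1 = 14.2
  [1→3]: (28.4+16.4)/2 × 2 = 44.8
  [3→3.25]: (16.4+15.0)/2 × 0.25 = 3.925
  Sum = 62.925 µg/L·h
oral suspension tail: 15.0/0.359 = 41.783; AUC_ev,0→∞ = 62.925 + 41.783 = 104.708 µg/L·h
F = (AUC_ev/D_ev)/(AUC_iv/D_iv) = (104.708/1000)/(536.142/250) = 0.104708/2.144568 = 0.0488

F = 0.0488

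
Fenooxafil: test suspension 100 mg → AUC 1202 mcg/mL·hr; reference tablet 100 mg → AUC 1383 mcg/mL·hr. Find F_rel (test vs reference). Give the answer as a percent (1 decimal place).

F_rel = 86.9%

F_rel = (AUC_test/D_test) / (AUC_ref/D_ref)
      = (1202/100) / (1383/100)
      = 12.02 / 13.83 = 0.8691 = 86.91%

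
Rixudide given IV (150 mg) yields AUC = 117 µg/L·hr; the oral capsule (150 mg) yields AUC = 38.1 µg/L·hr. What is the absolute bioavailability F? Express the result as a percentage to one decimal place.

F = 32.6%

F = (AUC_ev / D_ev) / (AUC_iv / D_iv)
  = (38.1/150) / (117/150)
  = 0.254 / 0.78 = 0.3256
  = 32.56%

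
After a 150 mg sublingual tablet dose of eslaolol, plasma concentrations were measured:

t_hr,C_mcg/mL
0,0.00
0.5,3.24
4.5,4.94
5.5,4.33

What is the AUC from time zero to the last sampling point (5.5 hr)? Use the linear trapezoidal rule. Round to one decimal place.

Trapezoidal AUC_0→5.5:
  [0→0.5]: (0.00+3.24)/2 × 0.5 = 0.81
  [0.5→4.5]: (3.24+4.94)/2 × 4 = 16.36
  [4.5→5.5]: (4.94+4.33)/2 × 1 = 4.635
  Sum = 21.805 mcg/mL·hr

AUC = 21.8 mcg/mL·hr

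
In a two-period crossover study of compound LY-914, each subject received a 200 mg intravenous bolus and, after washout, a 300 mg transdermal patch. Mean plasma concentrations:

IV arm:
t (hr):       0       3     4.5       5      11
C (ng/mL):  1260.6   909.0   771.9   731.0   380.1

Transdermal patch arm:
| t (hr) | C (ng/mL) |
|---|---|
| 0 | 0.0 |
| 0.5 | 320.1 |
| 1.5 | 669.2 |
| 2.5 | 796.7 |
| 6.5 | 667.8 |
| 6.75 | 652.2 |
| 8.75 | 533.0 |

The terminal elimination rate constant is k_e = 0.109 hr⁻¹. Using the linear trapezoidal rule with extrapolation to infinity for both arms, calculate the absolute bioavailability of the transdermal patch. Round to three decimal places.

F = 0.596

Trapezoidal AUC_0→11 (IV):
  [0→3]: (1260.6+909.0)/2 × 3 = 3254.4
  [3→4.5]: (909.0+771.9)/2 × 1.5 = 1260.675
  [4.5→5]: (771.9+731.0)/2 × 0.5 = 375.725
  [5→11]: (731.0+380.1)/2 × 6 = 3333.3
  Sum = 8224.1 ng/mL·hr
IV tail: 380.1/0.109 = 3487.156; AUC_iv,0→∞ = 8224.1 + 3487.156 = 11711.256 ng/mL·hr
Trapezoidal AUC_0→8.75 (transdermal patch):
  [0→0.5]: (0.0+320.1)/2 × 0.5 = 80.025
  [0.5→1.5]: (320.1+669.2)/2 × 1 = 494.65
  [1.5→2.5]: (669.2+796.7)/2 × 1 = 732.95
  [2.5→6.5]: (796.7+667.8)/2 × 4 = 2929.0
  [6.5→6.75]: (667.8+652.2)/2 × 0.25 = 165.0
  [6.75→8.75]: (652.2+533.0)/2 × 2 = 1185.2
  Sum = 5586.825 ng/mL·hr
transdermal patch tail: 533.0/0.109 = 4889.908; AUC_ev,0→∞ = 5586.825 + 4889.908 = 10476.733 ng/mL·hr
F = (AUC_ev/D_ev)/(AUC_iv/D_iv) = (10476.733/300)/(11711.256/200) = 34.9224/58.55628 = 0.5964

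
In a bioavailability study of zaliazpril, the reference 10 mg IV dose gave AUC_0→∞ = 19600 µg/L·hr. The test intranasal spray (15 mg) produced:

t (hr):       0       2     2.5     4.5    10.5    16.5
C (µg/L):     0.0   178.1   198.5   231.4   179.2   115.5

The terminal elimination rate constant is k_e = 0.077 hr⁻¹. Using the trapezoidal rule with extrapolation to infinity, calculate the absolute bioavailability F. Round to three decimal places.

F = 0.147

Trapezoidal AUC_0→16.5 (intranasal spray):
  [0→2]: (0.0+178.1)/2 × 2 = 178.1
  [2→2.5]: (178.1+198.5)/2 × 0.5 = 94.15
  [2.5→4.5]: (198.5+231.4)/2 × 2 = 429.9
  [4.5→10.5]: (231.4+179.2)/2 × 6 = 1231.8
  [10.5→16.5]: (179.2+115.5)/2 × 6 = 884.1
  Sum = 2818.05 µg/L·hr
Tail: C_last/k_e = 115.5/0.077 = 1500.000
AUC_0→∞ (intranasal spray) = 2818.05 + 1500.000 = 4318.05 µg/L·hr
F = (AUC_ev/D_ev)/(AUC_iv/D_iv) = (4318.05/15)/(19600/10) = 287.87/1960 = 0.1469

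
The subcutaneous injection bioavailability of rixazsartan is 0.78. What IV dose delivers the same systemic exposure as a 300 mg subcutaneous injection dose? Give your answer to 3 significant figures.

Systemic exposure from an extravascular dose = F × D_ev, so the equivalent IV dose is F × D_ev.
D_iv = F × D_ev = 0.78 × 300 = 234 mg

D_iv = 234 mg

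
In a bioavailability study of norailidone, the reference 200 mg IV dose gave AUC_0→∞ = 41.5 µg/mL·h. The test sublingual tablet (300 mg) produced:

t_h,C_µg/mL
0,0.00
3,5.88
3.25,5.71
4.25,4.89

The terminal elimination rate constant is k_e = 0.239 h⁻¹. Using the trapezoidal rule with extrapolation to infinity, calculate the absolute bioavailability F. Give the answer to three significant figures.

F = 0.579

Trapezoidal AUC_0→4.25 (sublingual tablet):
  [0→3]: (0.00+5.88)/2 × 3 = 8.82
  [3→3.25]: (5.88+5.71)/2 × 0.25 = 1.44875
  [3.25→4.25]: (5.71+4.89)/2 × 1 = 5.3
  Sum = 15.56875 µg/mL·h
Tail: C_last/k_e = 4.89/0.239 = 20.460
AUC_0→∞ (sublingual tablet) = 15.56875 + 20.460 = 36.02875 µg/mL·h
F = (AUC_ev/D_ev)/(AUC_iv/D_iv) = (36.02875/300)/(41.5/200) = 0.120096/0.2075 = 0.5788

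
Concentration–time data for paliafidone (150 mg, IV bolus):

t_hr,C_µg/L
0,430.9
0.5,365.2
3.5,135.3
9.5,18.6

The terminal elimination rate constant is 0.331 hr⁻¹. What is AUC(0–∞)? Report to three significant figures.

Trapezoidal AUC_0→9.5:
  [0→0.5]: (430.9+365.2)/2 × 0.5 = 199.025
  [0.5→3.5]: (365.2+135.3)/2 × 3 = 750.75
  [3.5→9.5]: (135.3+18.6)/2 × 6 = 461.7
  Sum = 1411.475 µg/L·hr
Extrapolated tail: C_last / k_e = 18.6 / 0.331 = 56.193
AUC_0→∞ = 1411.475 + 56.193 = 1467.668 µg/L·hr

AUC = 1470 µg/L·hr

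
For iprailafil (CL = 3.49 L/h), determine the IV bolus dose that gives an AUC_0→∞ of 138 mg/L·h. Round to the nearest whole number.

Dose_iv = CL × AUC_0→∞
     = 3.49 × 138 = 481.62 mg

Dose = 482 mg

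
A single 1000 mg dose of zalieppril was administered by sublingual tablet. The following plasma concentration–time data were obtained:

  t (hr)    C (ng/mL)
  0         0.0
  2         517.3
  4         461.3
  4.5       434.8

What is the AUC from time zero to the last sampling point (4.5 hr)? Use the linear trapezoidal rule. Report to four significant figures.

Trapezoidal AUC_0→4.5:
  [0→2]: (0.0+517.3)/2 × 2 = 517.3
  [2→4]: (517.3+461.3)/2 × 2 = 978.6
  [4→4.5]: (461.3+434.8)/2 × 0.5 = 224.025
  Sum = 1719.925 ng/mL·hr

AUC = 1720 ng/mL·hr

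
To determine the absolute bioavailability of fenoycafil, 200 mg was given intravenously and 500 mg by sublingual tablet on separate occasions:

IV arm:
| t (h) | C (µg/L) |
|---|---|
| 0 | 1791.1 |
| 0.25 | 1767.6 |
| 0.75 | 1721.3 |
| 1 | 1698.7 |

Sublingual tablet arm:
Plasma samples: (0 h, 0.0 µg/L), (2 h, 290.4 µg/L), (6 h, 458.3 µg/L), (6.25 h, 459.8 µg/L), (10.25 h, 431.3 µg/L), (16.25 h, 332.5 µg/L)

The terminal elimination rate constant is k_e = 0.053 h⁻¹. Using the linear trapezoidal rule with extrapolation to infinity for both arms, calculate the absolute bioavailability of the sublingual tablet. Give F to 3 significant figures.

F = 0.145

Trapezoidal AUC_0→1 (IV):
  [0→0.25]: (1791.1+1767.6)/2 × 0.25 = 444.8375
  [0.25→0.75]: (1767.6+1721.3)/2 × 0.5 = 872.225
  [0.75→1]: (1721.3+1698.7)/2 × 0.25 = 427.5
  Sum = 1744.5625 µg/L·h
IV tail: 1698.7/0.053 = 32050.943; AUC_iv,0→∞ = 1744.5625 + 32050.943 = 33795.5055 µg/L·h
Trapezoidal AUC_0→16.25 (sublingual tablet):
  [0→2]: (0.0+290.4)/2 × 2 = 290.4
  [2→6]: (290.4+458.3)/2 × 4 = 1497.4
  [6→6.25]: (458.3+459.8)/2 × 0.25 = 114.7625
  [6.25→10.25]: (459.8+431.3)/2 × 4 = 1782.2
  [10.25→16.25]: (431.3+332.5)/2 × 6 = 2291.4
  Sum = 5976.1625 µg/L·h
sublingual tablet tail: 332.5/0.053 = 6273.585; AUC_ev,0→∞ = 5976.1625 + 6273.585 = 12249.7475 µg/L·h
F = (AUC_ev/D_ev)/(AUC_iv/D_iv) = (12249.7475/500)/(33795.5055/200) = 24.499495/168.978 = 0.1450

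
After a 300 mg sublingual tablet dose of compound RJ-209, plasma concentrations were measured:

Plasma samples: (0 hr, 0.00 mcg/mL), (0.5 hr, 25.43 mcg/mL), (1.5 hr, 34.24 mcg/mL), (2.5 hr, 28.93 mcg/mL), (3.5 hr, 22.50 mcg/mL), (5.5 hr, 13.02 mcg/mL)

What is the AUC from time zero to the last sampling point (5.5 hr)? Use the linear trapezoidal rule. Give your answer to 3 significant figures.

Trapezoidal AUC_0→5.5:
  [0→0.5]: (0.00+25.43)/2 × 0.5 = 6.3575
  [0.5→1.5]: (25.43+34.24)/2 × 1 = 29.835
  [1.5→2.5]: (34.24+28.93)/2 × 1 = 31.585
  [2.5→3.5]: (28.93+22.50)/2 × 1 = 25.715
  [3.5→5.5]: (22.50+13.02)/2 × 2 = 35.52
  Sum = 129.0125 mcg/mL·hr

AUC = 129 mcg/mL·hr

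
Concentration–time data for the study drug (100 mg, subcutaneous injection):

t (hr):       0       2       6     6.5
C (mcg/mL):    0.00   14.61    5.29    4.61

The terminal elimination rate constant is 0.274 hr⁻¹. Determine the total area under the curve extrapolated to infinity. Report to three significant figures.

AUC = 73.7 mcg/mL·hr

Trapezoidal AUC_0→6.5:
  [0→2]: (0.00+14.61)/2 × 2 = 14.61
  [2→6]: (14.61+5.29)/2 × 4 = 39.8
  [6→6.5]: (5.29+4.61)/2 × 0.5 = 2.475
  Sum = 56.885 mcg/mL·hr
Extrapolated tail: C_last / k_e = 4.61 / 0.274 = 16.825
AUC_0→∞ = 56.885 + 16.825 = 73.71 mcg/mL·hr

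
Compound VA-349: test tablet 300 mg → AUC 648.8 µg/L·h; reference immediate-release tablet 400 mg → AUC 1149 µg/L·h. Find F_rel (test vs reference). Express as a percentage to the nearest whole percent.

F_rel = (AUC_test/D_test) / (AUC_ref/D_ref)
      = (648.8/300) / (1149/400)
      = 2.16267 / 2.8725 = 0.7529 = 75.29%

F_rel = 75%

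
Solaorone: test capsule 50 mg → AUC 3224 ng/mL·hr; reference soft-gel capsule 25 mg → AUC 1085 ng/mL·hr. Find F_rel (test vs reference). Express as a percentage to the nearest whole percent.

F_rel = 149%

F_rel = (AUC_test/D_test) / (AUC_ref/D_ref)
      = (3224/50) / (1085/25)
      = 64.48 / 43.4 = 1.4857 = 148.57%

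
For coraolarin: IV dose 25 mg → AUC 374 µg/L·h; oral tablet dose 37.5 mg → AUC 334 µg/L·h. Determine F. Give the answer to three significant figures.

F = (AUC_ev / D_ev) / (AUC_iv / D_iv)
  = (334/37.5) / (374/25)
  = 8.90667 / 14.96 = 0.5954

F = 0.595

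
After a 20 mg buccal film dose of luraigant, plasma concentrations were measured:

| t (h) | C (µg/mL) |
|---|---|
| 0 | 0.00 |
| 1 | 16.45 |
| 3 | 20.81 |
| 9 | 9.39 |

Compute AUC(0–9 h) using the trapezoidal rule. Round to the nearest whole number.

Trapezoidal AUC_0→9:
  [0→1]: (0.00+16.45)/2 × 1 = 8.225
  [1→3]: (16.45+20.81)/2 × 2 = 37.26
  [3→9]: (20.81+9.39)/2 × 6 = 90.6
  Sum = 136.085 µg/mL·h

AUC = 136 µg/mL·h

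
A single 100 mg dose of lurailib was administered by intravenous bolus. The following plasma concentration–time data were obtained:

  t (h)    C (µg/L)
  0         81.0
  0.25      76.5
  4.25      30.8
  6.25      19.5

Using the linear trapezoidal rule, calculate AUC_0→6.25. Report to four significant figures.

AUC = 284.6 µg/L·h

Trapezoidal AUC_0→6.25:
  [0→0.25]: (81.0+76.5)/2 × 0.25 = 19.6875
  [0.25→4.25]: (76.5+30.8)/2 × 4 = 214.6
  [4.25→6.25]: (30.8+19.5)/2 × 2 = 50.3
  Sum = 284.5875 µg/L·h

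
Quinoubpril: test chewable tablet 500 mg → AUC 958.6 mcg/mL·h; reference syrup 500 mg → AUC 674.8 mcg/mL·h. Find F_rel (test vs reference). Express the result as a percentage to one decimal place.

F_rel = (AUC_test/D_test) / (AUC_ref/D_ref)
      = (958.6/500) / (674.8/500)
      = 1.9172 / 1.3496 = 1.4206 = 142.06%

F_rel = 142.1%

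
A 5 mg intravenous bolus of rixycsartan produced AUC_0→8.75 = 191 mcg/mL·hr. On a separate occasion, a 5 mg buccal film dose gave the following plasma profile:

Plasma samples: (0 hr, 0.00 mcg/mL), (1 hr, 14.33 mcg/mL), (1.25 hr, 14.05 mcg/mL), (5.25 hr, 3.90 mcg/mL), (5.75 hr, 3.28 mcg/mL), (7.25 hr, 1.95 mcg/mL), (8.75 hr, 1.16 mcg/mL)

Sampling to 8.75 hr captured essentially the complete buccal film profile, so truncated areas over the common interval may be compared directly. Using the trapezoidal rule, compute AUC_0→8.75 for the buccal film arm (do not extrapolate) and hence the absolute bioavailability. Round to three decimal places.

Trapezoidal AUC_0→8.75 (buccal film):
  [0→1]: (0.00+14.33)/2 × 1 = 7.165
  [1→1.25]: (14.33+14.05)/2 × 0.25 = 3.5475
  [1.25→5.25]: (14.05+3.90)/2 × 4 = 35.9
  [5.25→5.75]: (3.90+3.28)/2 × 0.5 = 1.795
  [5.75→7.25]: (3.28+1.95)/2 × 1.5 = 3.9225
  [7.25→8.75]: (1.95+1.16)/2 × 1.5 = 2.3325
  Sum = 54.6625 mcg/mL·hr
F = (AUC_ev/D_ev)/(AUC_iv/D_iv) = (54.6625/5)/(191/5) = 10.9325/38.2 = 0.2862

F = 0.286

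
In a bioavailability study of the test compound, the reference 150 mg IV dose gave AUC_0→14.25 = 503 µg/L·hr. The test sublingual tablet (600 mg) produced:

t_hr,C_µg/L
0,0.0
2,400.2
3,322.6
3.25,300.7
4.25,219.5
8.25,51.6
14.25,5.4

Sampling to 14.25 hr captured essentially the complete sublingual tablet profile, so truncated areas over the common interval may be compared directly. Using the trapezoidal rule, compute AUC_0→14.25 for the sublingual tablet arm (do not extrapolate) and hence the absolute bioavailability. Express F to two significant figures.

Trapezoidal AUC_0→14.25 (sublingual tablet):
  [0→2]: (0.0+400.2)/2 × 2 = 400.2
  [2→3]: (400.2+322.6)/2 × 1 = 361.4
  [3→3.25]: (322.6+300.7)/2 × 0.25 = 77.9125
  [3.25→4.25]: (300.7+219.5)/2 × 1 = 260.1
  [4.25→8.25]: (219.5+51.6)/2 × 4 = 542.2
  [8.25→14.25]: (51.6+5.4)/2 × 6 = 171.0
  Sum = 1812.8125 µg/L·hr
F = (AUC_ev/D_ev)/(AUC_iv/D_iv) = (1812.8125/600)/(503/150) = 3.02135/3.35333 = 0.9010

F = 0.90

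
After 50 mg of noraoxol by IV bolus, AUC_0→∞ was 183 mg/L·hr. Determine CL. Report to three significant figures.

CL = Dose_iv / AUC_0→∞
   = 50 / 183 = 0.273224 L/hr

CL = 0.273 L/hr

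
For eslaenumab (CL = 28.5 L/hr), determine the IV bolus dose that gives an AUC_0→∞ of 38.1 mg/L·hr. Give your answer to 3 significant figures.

Dose = 1090 mg

Dose_iv = CL × AUC_0→∞
     = 28.5 × 38.1 = 1085.85 mg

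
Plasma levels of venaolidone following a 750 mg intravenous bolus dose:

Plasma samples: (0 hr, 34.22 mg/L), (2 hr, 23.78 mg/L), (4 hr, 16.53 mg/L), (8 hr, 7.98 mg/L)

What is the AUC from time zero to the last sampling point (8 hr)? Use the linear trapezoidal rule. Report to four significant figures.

AUC = 147.3 mg/L·hr

Trapezoidal AUC_0→8:
  [0→2]: (34.22+23.78)/2 × 2 = 58.0
  [2→4]: (23.78+16.53)/2 × 2 = 40.31
  [4→8]: (16.53+7.98)/2 × 4 = 49.02
  Sum = 147.33 mg/L·hr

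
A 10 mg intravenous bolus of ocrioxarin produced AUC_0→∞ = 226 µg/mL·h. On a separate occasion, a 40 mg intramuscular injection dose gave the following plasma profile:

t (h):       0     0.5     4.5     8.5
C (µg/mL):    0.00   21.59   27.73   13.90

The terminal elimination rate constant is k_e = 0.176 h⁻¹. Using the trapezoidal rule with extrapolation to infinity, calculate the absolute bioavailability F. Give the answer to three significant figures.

F = 0.295

Trapezoidal AUC_0→8.5 (intramuscular injection):
  [0→0.5]: (0.00+21.59)/2 × 0.5 = 5.3975
  [0.5→4.5]: (21.59+27.73)/2 × 4 = 98.64
  [4.5→8.5]: (27.73+13.90)/2 × 4 = 83.26
  Sum = 187.2975 µg/mL·h
Tail: C_last/k_e = 13.90/0.176 = 78.977
AUC_0→∞ (intramuscular injection) = 187.2975 + 78.977 = 266.2745 µg/mL·h
F = (AUC_ev/D_ev)/(AUC_iv/D_iv) = (266.2745/40)/(226/10) = 6.6568625/22.6 = 0.2946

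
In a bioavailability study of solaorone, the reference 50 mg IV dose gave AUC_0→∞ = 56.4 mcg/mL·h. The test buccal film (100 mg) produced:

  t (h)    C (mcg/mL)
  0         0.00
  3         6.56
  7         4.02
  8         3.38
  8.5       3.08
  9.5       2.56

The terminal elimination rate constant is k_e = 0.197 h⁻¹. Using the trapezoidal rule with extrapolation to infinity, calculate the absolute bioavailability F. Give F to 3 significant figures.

Trapezoidal AUC_0→9.5 (buccal film):
  [0→3]: (0.00+6.56)/2 × 3 = 9.84
  [3→7]: (6.56+4.02)/2 × 4 = 21.16
  [7→8]: (4.02+3.38)/2 × 1 = 3.7
  [8→8.5]: (3.38+3.08)/2 × 0.5 = 1.615
  [8.5→9.5]: (3.08+2.56)/2 × 1 = 2.82
  Sum = 39.135 mcg/mL·h
Tail: C_last/k_e = 2.56/0.197 = 12.995
AUC_0→∞ (buccal film) = 39.135 + 12.995 = 52.13 mcg/mL·h
F = (AUC_ev/D_ev)/(AUC_iv/D_iv) = (52.13/100)/(56.4/50) = 0.5213/1.128 = 0.4621

F = 0.462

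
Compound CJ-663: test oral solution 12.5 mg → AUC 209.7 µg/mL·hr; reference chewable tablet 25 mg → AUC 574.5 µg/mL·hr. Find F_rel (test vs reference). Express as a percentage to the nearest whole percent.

F_rel = 73%

F_rel = (AUC_test/D_test) / (AUC_ref/D_ref)
      = (209.7/12.5) / (574.5/25)
      = 16.776 / 22.98 = 0.7300 = 73.00%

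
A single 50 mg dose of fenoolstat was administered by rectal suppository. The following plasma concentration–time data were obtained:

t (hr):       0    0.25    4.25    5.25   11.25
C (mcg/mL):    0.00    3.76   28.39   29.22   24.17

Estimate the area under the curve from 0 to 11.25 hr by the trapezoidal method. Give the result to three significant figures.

AUC = 254 mcg/mL·hr

Trapezoidal AUC_0→11.25:
  [0→0.25]: (0.00+3.76)/2 × 0.25 = 0.47
  [0.25→4.25]: (3.76+28.39)/2 × 4 = 64.3
  [4.25→5.25]: (28.39+29.22)/2 × 1 = 28.805
  [5.25→11.25]: (29.22+24.17)/2 × 6 = 160.17
  Sum = 253.745 mcg/mL·hr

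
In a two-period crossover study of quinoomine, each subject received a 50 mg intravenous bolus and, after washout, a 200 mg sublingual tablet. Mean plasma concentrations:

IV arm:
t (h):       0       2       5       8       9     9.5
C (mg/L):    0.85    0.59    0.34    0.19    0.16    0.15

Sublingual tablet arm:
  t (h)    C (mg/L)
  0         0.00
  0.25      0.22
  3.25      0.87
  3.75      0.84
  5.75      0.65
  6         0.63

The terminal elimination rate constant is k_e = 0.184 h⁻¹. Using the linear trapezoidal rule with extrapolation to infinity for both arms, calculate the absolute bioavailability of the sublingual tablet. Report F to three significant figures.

F = 0.381

Trapezoidal AUC_0→9.5 (IV):
  [0→2]: (0.85+0.59)/2 × 2 = 1.44
  [2→5]: (0.59+0.34)/2 × 3 = 1.395
  [5→8]: (0.34+0.19)/2 × 3 = 0.795
  [8→9]: (0.19+0.16)/2 × 1 = 0.175
  [9→9.5]: (0.16+0.15)/2 × 0.5 = 0.0775
  Sum = 3.8825 mg/L·h
IV tail: 0.15/0.184 = 0.815; AUC_iv,0→∞ = 3.8825 + 0.815 = 4.6975 mg/L·h
Trapezoidal AUC_0→6 (sublingual tablet):
  [0→0.25]: (0.00+0.22)/2 × 0.25 = 0.0275
  [0.25→3.25]: (0.22+0.87)/2 × 3 = 1.635
  [3.25→3.75]: (0.87+0.84)/2 × 0.5 = 0.4275
  [3.75→5.75]: (0.84+0.65)/2 × 2 = 1.49
  [5.75→6]: (0.65+0.63)/2 × 0.25 = 0.16
  Sum = 3.74 mg/L·h
sublingual tablet tail: 0.63/0.184 = 3.424; AUC_ev,0→∞ = 3.74 + 3.424 = 7.164 mg/L·h
F = (AUC_ev/D_ev)/(AUC_iv/D_iv) = (7.164/200)/(4.6975/50) = 0.03582/0.09395 = 0.3813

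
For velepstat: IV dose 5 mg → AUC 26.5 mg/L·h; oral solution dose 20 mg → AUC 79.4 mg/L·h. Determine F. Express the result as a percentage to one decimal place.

F = (AUC_ev / D_ev) / (AUC_iv / D_iv)
  = (79.4/20) / (26.5/5)
  = 3.97 / 5.3 = 0.7491
  = 74.91%

F = 74.9%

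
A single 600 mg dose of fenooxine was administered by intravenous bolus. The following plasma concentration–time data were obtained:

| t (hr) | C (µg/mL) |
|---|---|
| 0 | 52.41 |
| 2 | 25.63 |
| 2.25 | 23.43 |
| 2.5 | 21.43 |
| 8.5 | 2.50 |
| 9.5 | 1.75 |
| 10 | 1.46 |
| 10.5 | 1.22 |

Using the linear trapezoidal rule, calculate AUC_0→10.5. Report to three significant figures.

Trapezoidal AUC_0→10.5:
  [0→2]: (52.41+25.63)/2 × 2 = 78.04
  [2→2.25]: (25.63+23.43)/2 × 0.25 = 6.1325
  [2.25→2.5]: (23.43+21.43)/2 × 0.25 = 5.6075
  [2.5→8.5]: (21.43+2.50)/2 × 6 = 71.79
  [8.5→9.5]: (2.50+1.75)/2 × 1 = 2.125
  [9.5→10]: (1.75+1.46)/2 × 0.5 = 0.8025
  [10→10.5]: (1.46+1.22)/2 × 0.5 = 0.67
  Sum = 165.1675 µg/mL·hr

AUC = 165 µg/mL·hr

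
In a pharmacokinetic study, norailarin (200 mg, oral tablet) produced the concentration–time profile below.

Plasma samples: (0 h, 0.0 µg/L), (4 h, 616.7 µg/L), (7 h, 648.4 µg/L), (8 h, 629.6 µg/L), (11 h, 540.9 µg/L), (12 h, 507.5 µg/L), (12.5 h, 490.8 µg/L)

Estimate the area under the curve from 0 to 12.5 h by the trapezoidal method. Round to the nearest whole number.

Trapezoidal AUC_0→12.5:
  [0→4]: (0.0+616.7)/2 × 4 = 1233.4
  [4→7]: (616.7+648.4)/2 × 3 = 1897.65
  [7→8]: (648.4+629.6)/2 × 1 = 639.0
  [8→11]: (629.6+540.9)/2 × 3 = 1755.75
  [11→12]: (540.9+507.5)/2 × 1 = 524.2
  [12→12.5]: (507.5+490.8)/2 × 0.5 = 249.575
  Sum = 6299.575 µg/L·h

AUC = 6300 µg/L·h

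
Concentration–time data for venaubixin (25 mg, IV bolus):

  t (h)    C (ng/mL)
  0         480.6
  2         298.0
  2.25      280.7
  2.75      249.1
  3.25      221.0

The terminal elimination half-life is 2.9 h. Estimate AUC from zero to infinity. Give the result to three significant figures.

AUC = 2030 ng/mL·h

Trapezoidal AUC_0→3.25:
  [0→2]: (480.6+298.0)/2 × 2 = 778.6
  [2→2.25]: (298.0+280.7)/2 × 0.25 = 72.3375
  [2.25→2.75]: (280.7+249.1)/2 × 0.5 = 132.45
  [2.75→3.25]: (249.1+221.0)/2 × 0.5 = 117.525
  Sum = 1100.9125 ng/mL·h
k_e = ln2 / t½ = 0.693147 / 2.9 = 0.2390 h^-1
Extrapolated tail: C_last / k_e = 221.0 / 0.239 = 924.686
AUC_0→∞ = 1100.9125 + 924.686 = 2025.5985 ng/mL·h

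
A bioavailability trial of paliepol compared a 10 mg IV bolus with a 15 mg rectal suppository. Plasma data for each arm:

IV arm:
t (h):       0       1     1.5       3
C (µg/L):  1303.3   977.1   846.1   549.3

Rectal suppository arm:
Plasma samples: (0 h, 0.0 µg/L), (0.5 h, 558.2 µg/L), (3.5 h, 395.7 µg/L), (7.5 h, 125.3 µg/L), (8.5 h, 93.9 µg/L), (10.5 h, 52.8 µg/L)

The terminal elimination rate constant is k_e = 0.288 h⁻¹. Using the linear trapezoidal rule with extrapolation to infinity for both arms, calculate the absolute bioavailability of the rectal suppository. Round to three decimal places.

Trapezoidal AUC_0→3 (IV):
  [0→1]: (1303.3+977.1)/2 × 1 = 1140.2
  [1→1.5]: (977.1+846.1)/2 × 0.5 = 455.8
  [1.5→3]: (846.1+549.3)/2 × 1.5 = 1046.55
  Sum = 2642.55 µg/L·h
IV tail: 549.3/0.288 = 1907.292; AUC_iv,0→∞ = 2642.55 + 1907.292 = 4549.842 µg/L·h
Trapezoidal AUC_0→10.5 (rectal suppository):
  [0→0.5]: (0.0+558.2)/2 × 0.5 = 139.55
  [0.5→3.5]: (558.2+395.7)/2 × 3 = 1430.85
  [3.5→7.5]: (395.7+125.3)/2 × 4 = 1042.0
  [7.5→8.5]: (125.3+93.9)/2 × 1 = 109.6
  [8.5→10.5]: (93.9+52.8)/2 × 2 = 146.7
  Sum = 2868.7 µg/L·h
rectal suppository tail: 52.8/0.288 = 183.333; AUC_ev,0→∞ = 2868.7 + 183.333 = 3052.033 µg/L·h
F = (AUC_ev/D_ev)/(AUC_iv/D_iv) = (3052.033/15)/(4549.842/10) = 203.469/454.9842 = 0.4472

F = 0.447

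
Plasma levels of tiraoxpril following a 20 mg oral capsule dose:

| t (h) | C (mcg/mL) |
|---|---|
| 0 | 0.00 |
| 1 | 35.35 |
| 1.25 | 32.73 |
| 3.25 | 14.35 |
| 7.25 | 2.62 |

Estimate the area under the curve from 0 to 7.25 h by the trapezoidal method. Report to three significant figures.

AUC = 107 mcg/mL·h

Trapezoidal AUC_0→7.25:
  [0→1]: (0.00+35.35)/2 × 1 = 17.675
  [1→1.25]: (35.35+32.73)/2 × 0.25 = 8.51
  [1.25→3.25]: (32.73+14.35)/2 × 2 = 47.08
  [3.25→7.25]: (14.35+2.62)/2 × 4 = 33.94
  Sum = 107.205 mcg/mL·h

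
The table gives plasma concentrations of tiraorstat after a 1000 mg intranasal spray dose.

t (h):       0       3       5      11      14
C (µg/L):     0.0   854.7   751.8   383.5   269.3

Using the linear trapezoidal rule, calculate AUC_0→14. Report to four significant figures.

AUC = 7274 µg/L·h

Trapezoidal AUC_0→14:
  [0→3]: (0.0+854.7)/2 × 3 = 1282.05
  [3→5]: (854.7+751.8)/2 × 2 = 1606.5
  [5→11]: (751.8+383.5)/2 × 6 = 3405.9
  [11→14]: (383.5+269.3)/2 × 3 = 979.2
  Sum = 7273.65 µg/L·h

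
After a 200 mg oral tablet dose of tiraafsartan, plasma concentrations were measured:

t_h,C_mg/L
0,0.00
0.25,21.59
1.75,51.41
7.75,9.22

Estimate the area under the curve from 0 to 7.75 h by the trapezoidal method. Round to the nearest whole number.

AUC = 239 mg/L·h

Trapezoidal AUC_0→7.75:
  [0→0.25]: (0.00+21.59)/2 × 0.25 = 2.69875
  [0.25→1.75]: (21.59+51.41)/2 × 1.5 = 54.75
  [1.75→7.75]: (51.41+9.22)/2 × 6 = 181.89
  Sum = 239.33875 mg/L·h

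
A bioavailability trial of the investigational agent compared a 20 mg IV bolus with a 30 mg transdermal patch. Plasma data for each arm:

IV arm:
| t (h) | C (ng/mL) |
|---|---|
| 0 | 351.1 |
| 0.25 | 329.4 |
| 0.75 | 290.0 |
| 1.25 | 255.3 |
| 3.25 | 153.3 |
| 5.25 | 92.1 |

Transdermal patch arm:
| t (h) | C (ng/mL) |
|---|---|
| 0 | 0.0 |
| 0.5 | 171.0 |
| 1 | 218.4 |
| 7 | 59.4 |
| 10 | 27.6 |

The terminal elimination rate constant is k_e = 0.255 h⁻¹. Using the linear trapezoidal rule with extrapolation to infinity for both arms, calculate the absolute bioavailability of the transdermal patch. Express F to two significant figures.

Trapezoidal AUC_0→5.25 (IV):
  [0→0.25]: (351.1+329.4)/2 × 0.25 = 85.0625
  [0.25→0.75]: (329.4+290.0)/2 × 0.5 = 154.85
  [0.75→1.25]: (290.0+255.3)/2 × 0.5 = 136.325
  [1.25→3.25]: (255.3+153.3)/2 × 2 = 408.6
  [3.25→5.25]: (153.3+92.1)/2 × 2 = 245.4
  Sum = 1030.2375 ng/mL·h
IV tail: 92.1/0.255 = 361.176; AUC_iv,0→∞ = 1030.2375 + 361.176 = 1391.4135 ng/mL·h
Trapezoidal AUC_0→10 (transdermal patch):
  [0→0.5]: (0.0+171.0)/2 × 0.5 = 42.75
  [0.5→1]: (171.0+218.4)/2 × 0.5 = 97.35
  [1→7]: (218.4+59.4)/2 × 6 = 833.4
  [7→10]: (59.4+27.6)/2 × 3 = 130.5
  Sum = 1104.0 ng/mL·h
transdermal patch tail: 27.6/0.255 = 108.235; AUC_ev,0→∞ = 1104.0 + 108.235 = 1212.235 ng/mL·h
F = (AUC_ev/D_ev)/(AUC_iv/D_iv) = (1212.235/30)/(1391.4135/20) = 40.4078/69.570675 = 0.5808

F = 0.58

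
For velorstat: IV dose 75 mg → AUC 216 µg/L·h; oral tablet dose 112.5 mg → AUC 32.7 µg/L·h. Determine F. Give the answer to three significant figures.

F = (AUC_ev / D_ev) / (AUC_iv / D_iv)
  = (32.7/112.5) / (216/75)
  = 0.290667 / 2.88 = 0.1009

F = 0.101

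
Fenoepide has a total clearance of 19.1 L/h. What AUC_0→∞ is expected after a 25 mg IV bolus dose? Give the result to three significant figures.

AUC_0→∞ = Dose_iv / CL
        = 25 / 19.1 = 1.3089 mg/L·h

AUC = 1.31 mg/L·h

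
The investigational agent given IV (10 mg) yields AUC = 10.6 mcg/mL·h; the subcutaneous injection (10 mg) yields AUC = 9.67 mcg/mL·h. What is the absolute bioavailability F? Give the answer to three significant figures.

F = (AUC_ev / D_ev) / (AUC_iv / D_iv)
  = (9.67/10) / (10.6/10)
  = 0.967 / 1.06 = 0.9123

F = 0.912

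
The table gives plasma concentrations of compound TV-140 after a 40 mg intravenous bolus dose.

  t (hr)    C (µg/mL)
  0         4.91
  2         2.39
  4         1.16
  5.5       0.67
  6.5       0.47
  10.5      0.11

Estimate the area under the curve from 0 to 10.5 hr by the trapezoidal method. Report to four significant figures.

AUC = 13.95 µg/mL·hr

Trapezoidal AUC_0→10.5:
  [0→2]: (4.91+2.39)/2 × 2 = 7.3
  [2→4]: (2.39+1.16)/2 × 2 = 3.55
  [4→5.5]: (1.16+0.67)/2 × 1.5 = 1.3725
  [5.5→6.5]: (0.67+0.47)/2 × 1 = 0.57
  [6.5→10.5]: (0.47+0.11)/2 × 4 = 1.16
  Sum = 13.9525 µg/mL·hr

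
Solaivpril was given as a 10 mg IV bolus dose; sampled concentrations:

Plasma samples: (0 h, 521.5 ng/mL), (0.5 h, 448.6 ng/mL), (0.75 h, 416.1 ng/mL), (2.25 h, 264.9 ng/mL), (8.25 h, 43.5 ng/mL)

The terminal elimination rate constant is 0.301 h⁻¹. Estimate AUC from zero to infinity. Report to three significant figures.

Trapezoidal AUC_0→8.25:
  [0→0.5]: (521.5+448.6)/2 × 0.5 = 242.525
  [0.5→0.75]: (448.6+416.1)/2 × 0.25 = 108.0875
  [0.75→2.25]: (416.1+264.9)/2 × 1.5 = 510.75
  [2.25→8.25]: (264.9+43.5)/2 × 6 = 925.2
  Sum = 1786.5625 ng/mL·h
Extrapolated tail: C_last / k_e = 43.5 / 0.301 = 144.518
AUC_0→∞ = 1786.5625 + 144.518 = 1931.0805 ng/mL·h

AUC = 1930 ng/mL·h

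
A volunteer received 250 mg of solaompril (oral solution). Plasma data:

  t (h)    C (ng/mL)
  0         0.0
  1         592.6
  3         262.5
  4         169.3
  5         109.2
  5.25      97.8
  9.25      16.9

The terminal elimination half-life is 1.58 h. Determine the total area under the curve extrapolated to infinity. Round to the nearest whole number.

Trapezoidal AUC_0→9.25:
  [0→1]: (0.0+592.6)/2 × 1 = 296.3
  [1→3]: (592.6+262.5)/2 × 2 = 855.1
  [3→4]: (262.5+169.3)/2 × 1 = 215.9
  [4→5]: (169.3+109.2)/2 × 1 = 139.25
  [5→5.25]: (109.2+97.8)/2 × 0.25 = 25.875
  [5.25→9.25]: (97.8+16.9)/2 × 4 = 229.4
  Sum = 1761.825 ng/mL·h
k_e = ln2 / t½ = 0.693147 / 1.58 = 0.4387 h^-1
Extrapolated tail: C_last / k_e = 16.9 / 0.4387 = 38.523
AUC_0→∞ = 1761.825 + 38.523 = 1800.348 ng/mL·h

AUC = 1800 ng/mL·h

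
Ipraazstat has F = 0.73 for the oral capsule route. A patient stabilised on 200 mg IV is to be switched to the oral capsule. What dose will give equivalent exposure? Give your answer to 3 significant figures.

D_oral = 274 mg

For equal systemic exposure: F × D_ev = D_iv
D_ev = D_iv / F = 200 / 0.73 = 273.973 mg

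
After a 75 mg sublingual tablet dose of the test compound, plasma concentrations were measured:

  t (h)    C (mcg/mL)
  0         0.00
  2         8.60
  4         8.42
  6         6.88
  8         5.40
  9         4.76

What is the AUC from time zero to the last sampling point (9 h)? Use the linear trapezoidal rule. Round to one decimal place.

Trapezoidal AUC_0→9:
  [0→2]: (0.00+8.60)/2 × 2 = 8.6
  [2→4]: (8.60+8.42)/2 × 2 = 17.02
  [4→6]: (8.42+6.88)/2 × 2 = 15.3
  [6→8]: (6.88+5.40)/2 × 2 = 12.28
  [8→9]: (5.40+4.76)/2 × 1 = 5.08
  Sum = 58.28 mcg/mL·h

AUC = 58.3 mcg/mL·h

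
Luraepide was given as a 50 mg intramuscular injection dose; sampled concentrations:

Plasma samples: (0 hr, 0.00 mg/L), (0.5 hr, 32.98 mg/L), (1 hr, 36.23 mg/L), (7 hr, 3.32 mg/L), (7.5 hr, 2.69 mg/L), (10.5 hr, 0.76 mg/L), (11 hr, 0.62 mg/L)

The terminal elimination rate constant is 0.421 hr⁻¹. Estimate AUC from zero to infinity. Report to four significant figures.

AUC = 152.7 mg/L·hr

Trapezoidal AUC_0→11:
  [0→0.5]: (0.00+32.98)/2 × 0.5 = 8.245
  [0.5→1]: (32.98+36.23)/2 × 0.5 = 17.3025
  [1→7]: (36.23+3.32)/2 × 6 = 118.65
  [7→7.5]: (3.32+2.69)/2 × 0.5 = 1.5025
  [7.5→10.5]: (2.69+0.76)/2 × 3 = 5.175
  [10.5→11]: (0.76+0.62)/2 × 0.5 = 0.345
  Sum = 151.22 mg/L·hr
Extrapolated tail: C_last / k_e = 0.62 / 0.421 = 1.473
AUC_0→∞ = 151.22 + 1.473 = 152.693 mg/L·hr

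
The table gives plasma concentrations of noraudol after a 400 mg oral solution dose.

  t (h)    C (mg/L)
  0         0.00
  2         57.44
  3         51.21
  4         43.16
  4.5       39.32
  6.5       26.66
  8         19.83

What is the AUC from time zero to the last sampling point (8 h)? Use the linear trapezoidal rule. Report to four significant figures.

AUC = 280.4 mg/L·h

Trapezoidal AUC_0→8:
  [0→2]: (0.00+57.44)/2 × 2 = 57.44
  [2→3]: (57.44+51.21)/2 × 1 = 54.325
  [3→4]: (51.21+43.16)/2 × 1 = 47.185
  [4→4.5]: (43.16+39.32)/2 × 0.5 = 20.62
  [4.5→6.5]: (39.32+26.66)/2 × 2 = 65.98
  [6.5→8]: (26.66+19.83)/2 × 1.5 = 34.8675
  Sum = 280.4175 mg/L·h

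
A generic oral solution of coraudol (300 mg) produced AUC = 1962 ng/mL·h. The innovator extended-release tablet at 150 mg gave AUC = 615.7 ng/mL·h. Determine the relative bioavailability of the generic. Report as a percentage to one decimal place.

F_rel = (AUC_test/D_test) / (AUC_ref/D_ref)
      = (1962/300) / (615.7/150)
      = 6.54 / 4.10467 = 1.5933 = 159.33%

F_rel = 159.3%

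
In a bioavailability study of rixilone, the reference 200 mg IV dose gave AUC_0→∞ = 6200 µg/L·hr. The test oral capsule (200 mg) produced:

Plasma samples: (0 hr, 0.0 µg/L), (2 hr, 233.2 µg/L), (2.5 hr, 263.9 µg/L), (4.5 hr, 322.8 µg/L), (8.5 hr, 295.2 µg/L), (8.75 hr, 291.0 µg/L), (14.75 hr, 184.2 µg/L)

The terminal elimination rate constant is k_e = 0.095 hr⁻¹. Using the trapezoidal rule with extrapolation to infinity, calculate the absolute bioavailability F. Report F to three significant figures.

Trapezoidal AUC_0→14.75 (oral capsule):
  [0→2]: (0.0+233.2)/2 × 2 = 233.2
  [2→2.5]: (233.2+263.9)/2 × 0.5 = 124.275
  [2.5→4.5]: (263.9+322.8)/2 × 2 = 586.7
  [4.5→8.5]: (322.8+295.2)/2 × 4 = 1236.0
  [8.5→8.75]: (295.2+291.0)/2 × 0.25 = 73.275
  [8.75→14.75]: (291.0+184.2)/2 × 6 = 1425.6
  Sum = 3679.05 µg/L·hr
Tail: C_last/k_e = 184.2/0.095 = 1938.947
AUC_0→∞ (oral capsule) = 3679.05 + 1938.947 = 5617.997 µg/L·hr
F = (AUC_ev/D_ev)/(AUC_iv/D_iv) = (5617.997/200)/(6200/200) = 28.089985/31 = 0.9061

F = 0.906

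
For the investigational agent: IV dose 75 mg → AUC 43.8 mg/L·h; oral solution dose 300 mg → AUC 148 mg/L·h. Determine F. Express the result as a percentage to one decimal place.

F = (AUC_ev / D_ev) / (AUC_iv / D_iv)
  = (148/300) / (43.8/75)
  = 0.493333 / 0.584 = 0.8447
  = 84.47%

F = 84.5%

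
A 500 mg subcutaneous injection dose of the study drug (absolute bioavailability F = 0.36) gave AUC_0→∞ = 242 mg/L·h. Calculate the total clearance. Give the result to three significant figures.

CL = 0.744 L/h

CL = F × Dose / AUC_0→∞
   = 0.36 × 500 / 242 = 0.743802 L/h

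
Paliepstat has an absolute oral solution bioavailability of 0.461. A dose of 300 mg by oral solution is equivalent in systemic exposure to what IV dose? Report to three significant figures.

Systemic exposure from an extravascular dose = F × D_ev, so the equivalent IV dose is F × D_ev.
D_iv = F × D_ev = 0.461 × 300 = 138.3 mg

D_iv = 138 mg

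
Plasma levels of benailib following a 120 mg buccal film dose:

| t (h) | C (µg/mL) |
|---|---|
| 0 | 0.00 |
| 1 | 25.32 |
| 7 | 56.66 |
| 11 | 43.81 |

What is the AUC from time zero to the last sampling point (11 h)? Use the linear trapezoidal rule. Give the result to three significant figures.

Trapezoidal AUC_0→11:
  [0→1]: (0.00+25.32)/2 × 1 = 12.66
  [1→7]: (25.32+56.66)/2 × 6 = 245.94
  [7→11]: (56.66+43.81)/2 × 4 = 200.94
  Sum = 459.54 µg/mL·h

AUC = 460 µg/mL·h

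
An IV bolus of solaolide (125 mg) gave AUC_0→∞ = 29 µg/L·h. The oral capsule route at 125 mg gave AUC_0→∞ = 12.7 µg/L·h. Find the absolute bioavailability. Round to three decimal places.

F = 0.438

F = (AUC_ev / D_ev) / (AUC_iv / D_iv)
  = (12.7/125) / (29/125)
  = 0.1016 / 0.232 = 0.4379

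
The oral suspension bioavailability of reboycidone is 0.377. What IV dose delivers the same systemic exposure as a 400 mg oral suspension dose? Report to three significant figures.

Systemic exposure from an extravascular dose = F × D_ev, so the equivalent IV dose is F × D_ev.
D_iv = F × D_ev = 0.377 × 400 = 150.8 mg

D_iv = 151 mg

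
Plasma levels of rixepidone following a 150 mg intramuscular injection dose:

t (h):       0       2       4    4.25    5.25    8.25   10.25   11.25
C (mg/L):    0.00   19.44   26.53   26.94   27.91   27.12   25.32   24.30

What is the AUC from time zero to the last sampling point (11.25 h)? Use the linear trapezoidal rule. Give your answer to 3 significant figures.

Trapezoidal AUC_0→11.25:
  [0→2]: (0.00+19.44)/2 × 2 = 19.44
  [2→4]: (19.44+26.53)/2 × 2 = 45.97
  [4→4.25]: (26.53+26.94)/2 × 0.25 = 6.68375
  [4.25→5.25]: (26.94+27.91)/2 × 1 = 27.425
  [5.25→8.25]: (27.91+27.12)/2 × 3 = 82.545
  [8.25→10.25]: (27.12+25.32)/2 × 2 = 52.44
  [10.25→11.25]: (25.32+24.30)/2 × 1 = 24.81
  Sum = 259.31375 mg/L·h

AUC = 259 mg/L·h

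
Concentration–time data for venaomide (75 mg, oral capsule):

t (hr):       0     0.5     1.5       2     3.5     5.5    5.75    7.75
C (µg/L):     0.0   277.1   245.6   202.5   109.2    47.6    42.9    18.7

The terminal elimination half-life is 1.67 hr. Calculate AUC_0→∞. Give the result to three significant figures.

AUC = 951 µg/L·hr

Trapezoidal AUC_0→7.75:
  [0→0.5]: (0.0+277.1)/2 × 0.5 = 69.275
  [0.5→1.5]: (277.1+245.6)/2 × 1 = 261.35
  [1.5→2]: (245.6+202.5)/2 × 0.5 = 112.025
  [2→3.5]: (202.5+109.2)/2 × 1.5 = 233.775
  [3.5→5.5]: (109.2+47.6)/2 × 2 = 156.8
  [5.5→5.75]: (47.6+42.9)/2 × 0.25 = 11.3125
  [5.75→7.75]: (42.9+18.7)/2 × 2 = 61.6
  Sum = 906.1375 µg/L·hr
k_e = ln2 / t½ = 0.693147 / 1.67 = 0.4151 hr^-1
Extrapolated tail: C_last / k_e = 18.7 / 0.4151 = 45.049
AUC_0→∞ = 906.1375 + 45.049 = 951.1865 µg/L·hr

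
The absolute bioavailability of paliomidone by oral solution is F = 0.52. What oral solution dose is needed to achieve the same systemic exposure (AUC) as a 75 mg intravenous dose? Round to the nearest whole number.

D_oral = 144 mg

For equal systemic exposure: F × D_ev = D_iv
D_ev = D_iv / F = 75 / 0.52 = 144.231 mg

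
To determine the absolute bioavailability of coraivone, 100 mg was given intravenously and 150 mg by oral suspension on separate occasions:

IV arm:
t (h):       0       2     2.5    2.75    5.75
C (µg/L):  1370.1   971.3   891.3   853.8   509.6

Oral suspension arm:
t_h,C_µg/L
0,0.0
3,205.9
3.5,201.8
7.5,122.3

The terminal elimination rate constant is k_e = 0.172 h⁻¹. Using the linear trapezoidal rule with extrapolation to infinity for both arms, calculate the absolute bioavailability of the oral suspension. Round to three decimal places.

F = 0.147

Trapezoidal AUC_0→5.75 (IV):
  [0→2]: (1370.1+971.3)/2 × 2 = 2341.4
  [2→2.5]: (971.3+891.3)/2 × 0.5 = 465.65
  [2.5→2.75]: (891.3+853.8)/2 × 0.25 = 218.1375
  [2.75→5.75]: (853.8+509.6)/2 × 3 = 2045.1
  Sum = 5070.2875 µg/L·h
IV tail: 509.6/0.172 = 2962.791; AUC_iv,0→∞ = 5070.2875 + 2962.791 = 8033.0785 µg/L·h
Trapezoidal AUC_0→7.5 (oral suspension):
  [0→3]: (0.0+205.9)/2 × 3 = 308.85
  [3→3.5]: (205.9+201.8)/2 × 0.5 = 101.925
  [3.5→7.5]: (201.8+122.3)/2 × 4 = 648.2
  Sum = 1058.975 µg/L·h
oral suspension tail: 122.3/0.172 = 711.047; AUC_ev,0→∞ = 1058.975 + 711.047 = 1770.022 µg/L·h
F = (AUC_ev/D_ev)/(AUC_iv/D_iv) = (1770.022/150)/(8033.0785/100) = 11.8001/80.330785 = 0.1469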